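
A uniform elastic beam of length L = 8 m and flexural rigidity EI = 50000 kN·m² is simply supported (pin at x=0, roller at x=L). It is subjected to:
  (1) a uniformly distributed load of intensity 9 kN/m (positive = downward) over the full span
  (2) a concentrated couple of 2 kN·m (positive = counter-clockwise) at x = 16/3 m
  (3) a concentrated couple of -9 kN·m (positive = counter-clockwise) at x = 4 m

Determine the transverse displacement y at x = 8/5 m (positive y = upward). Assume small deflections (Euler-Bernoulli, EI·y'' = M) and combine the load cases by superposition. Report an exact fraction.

y(8/5) = -199493/35156250 m

Load 1 — uniform load w=9 kN/m over full span:
  y_1 = -wx(L³-2Lx²+x³)/(24EI) = -9·(8/5)·(8³-2·8·(8/5)²+(8/5)³)/(24·50000) = -11136/1953125 m
Load 2 — applied couple M₀=2 kN·m at a=16/3 m (b=L-a=8/3):
  y_2 = (M₀x³/(6L)+C₁x)/EI  [x≤a] with C₁=M₀(3b²-L²)/(6L)=-16/9 = (2·(8/5)³/(6·8)+(-16/9)·(8/5))/50000 = -188/3515625 m
Load 3 — applied couple M₀=-9 kN·m at a=4 m (b=L-a=4):
  y_3 = (M₀x³/(6L)+C₁x)/EI  [x≤a] with C₁=M₀(3b²-L²)/(6L)=3 = ((-9)·(8/5)³/(6·8)+3·(8/5))/50000 = 63/781250 m
Superposition: y = Σ y_i = -199493/35156250 m ≈ -0.005674 m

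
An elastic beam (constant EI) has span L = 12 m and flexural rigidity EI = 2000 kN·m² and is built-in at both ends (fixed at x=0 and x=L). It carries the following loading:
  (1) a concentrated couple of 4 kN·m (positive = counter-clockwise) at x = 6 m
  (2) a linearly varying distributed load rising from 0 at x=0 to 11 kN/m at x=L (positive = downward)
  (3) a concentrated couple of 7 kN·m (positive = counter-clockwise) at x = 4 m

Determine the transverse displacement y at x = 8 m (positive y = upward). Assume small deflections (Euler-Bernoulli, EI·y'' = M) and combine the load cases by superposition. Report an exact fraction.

Load 1 — applied couple M₀=4 kN·m at a=6 m (b=L-a=6):
  y_1 = (R_Ax³/6 - M_Ax²/2 - M₀(x-a)²/2)/EI  [x>a] with R_A=1/2, M_A=1 = ((1/2)·8³/6 - 1·8²/2 - 4·(8-6)²/2)/2000 = 1/750 m
Load 2 — triangular load w₀=11 kN/m (0→w₀ over full span):
  y_2 = -w₀x²(L-x)²(x+2L)/(120LEI) = -11·8²·(12-8)²·(8+2·12)/(120·12·2000) = -704/5625 m
Load 3 — applied couple M₀=7 kN·m at a=4 m (b=L-a=8):
  y_3 = (R_Ax³/6 - M_Ax²/2 - M₀(x-a)²/2)/EI  [x>a] with R_A=7/9, M_A=0 = ((7/9)·8³/6 - 0·8²/2 - 7·(8-4)²/2)/2000 = 7/1350 m
Superposition: y = Σ y_i = -2002/16875 m ≈ -0.118637 m

y(8) = -2002/16875 m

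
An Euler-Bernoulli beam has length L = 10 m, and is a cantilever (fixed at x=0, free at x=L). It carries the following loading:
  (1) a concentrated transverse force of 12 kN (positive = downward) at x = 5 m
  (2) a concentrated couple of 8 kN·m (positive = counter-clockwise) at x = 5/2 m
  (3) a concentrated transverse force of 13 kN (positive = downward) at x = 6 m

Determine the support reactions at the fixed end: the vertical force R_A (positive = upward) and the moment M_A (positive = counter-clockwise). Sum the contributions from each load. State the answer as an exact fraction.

R_A = 25 kN, M_A = 130 kN·m

Load 1 — point force P=12 kN at a=5 m (b=L-a=5):
  R_A = P = 12 kN
  M_A = Pa = 12·5 = 60 kN·m
Load 2 — applied couple M₀=8 kN·m at a=5/2 m (b=L-a=15/2):
  R_A = 0 kN
  M_A = -M₀ = -8 kN·m
Load 3 — point force P=13 kN at a=6 m (b=L-a=4):
  R_A = P = 13 kN
  M_A = Pa = 13·6 = 78 kN·m
Superposition: R_A = 25 kN, M_A = 130 kN·m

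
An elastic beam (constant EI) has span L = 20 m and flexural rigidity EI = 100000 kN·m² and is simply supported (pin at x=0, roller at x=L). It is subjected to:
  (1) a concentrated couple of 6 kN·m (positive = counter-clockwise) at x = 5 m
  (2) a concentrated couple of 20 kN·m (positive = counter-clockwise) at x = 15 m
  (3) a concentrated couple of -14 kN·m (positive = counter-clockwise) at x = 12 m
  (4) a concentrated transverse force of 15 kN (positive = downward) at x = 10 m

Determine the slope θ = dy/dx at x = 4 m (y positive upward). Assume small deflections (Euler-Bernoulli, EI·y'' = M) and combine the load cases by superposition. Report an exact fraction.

θ(4) = -6527/2000000 rad

Load 1 — applied couple M₀=6 kN·m at a=5 m (b=L-a=15):
  θ_1 = (M₀x²/(2L)+C₁)/EI  [x≤a] with C₁=M₀(3b²-L²)/(6L)=55/4 = (6·4²/(2·20)+(55/4))/100000 = 323/2000000 rad
Load 2 — applied couple M₀=20 kN·m at a=15 m (b=L-a=5):
  θ_2 = (M₀x²/(2L)+C₁)/EI  [x≤a] with C₁=M₀(3b²-L²)/(6L)=-325/6 = (20·4²/(2·20)+(-325/6))/100000 = -277/600000 rad
Load 3 — applied couple M₀=-14 kN·m at a=12 m (b=L-a=8):
  θ_3 = (M₀x²/(2L)+C₁)/EI  [x≤a] with C₁=M₀(3b²-L²)/(6L)=364/15 = ((-14)·4²/(2·20)+(364/15))/100000 = 7/37500 rad
Load 4 — point force P=15 kN at a=10 m (b=L-a=10):
  θ_4 = -Pb(L²-b²-3x²)/(6LEI)  [x≤a] = -15·10·(20²-10²-3·4²)/(6·20·100000) = -63/20000 rad
Superposition: θ = Σ θ_i = -6527/2000000 rad ≈ -0.003263 rad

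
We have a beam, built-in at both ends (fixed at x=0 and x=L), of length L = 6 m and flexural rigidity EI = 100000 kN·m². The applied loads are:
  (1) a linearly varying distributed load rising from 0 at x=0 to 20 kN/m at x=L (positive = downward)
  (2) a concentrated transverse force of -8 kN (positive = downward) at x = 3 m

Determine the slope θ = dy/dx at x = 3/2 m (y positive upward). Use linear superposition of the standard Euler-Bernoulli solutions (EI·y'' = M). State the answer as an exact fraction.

θ(3/2) = -153/1280000 rad

Load 1 — triangular load w₀=20 kN/m (0→w₀ over full span):
  θ_1 = -w₀(2x(L-x)(L-2x)(x+2L)+x²(L-x)²)/(120LEI) = -20·(2·(3/2)·(6-(3/2))·(6-2·(3/2))·((3/2)+2·6)+(3/2)²·(6-(3/2))²)/(120·6·100000) = -1053/6400000 rad
Load 2 — point force P=-8 kN at a=3 m (b=L-a=3):
  θ_2 = -Pb²x(2aL-(3a+b)x)/(2L³EI)  [x≤a] = -(-8)·3²·(3/2)·(2·3·6-(3·3+3)·(3/2))/(2·6³·100000) = 9/200000 rad
Superposition: θ = Σ θ_i = -153/1280000 rad ≈ -0.000120 rad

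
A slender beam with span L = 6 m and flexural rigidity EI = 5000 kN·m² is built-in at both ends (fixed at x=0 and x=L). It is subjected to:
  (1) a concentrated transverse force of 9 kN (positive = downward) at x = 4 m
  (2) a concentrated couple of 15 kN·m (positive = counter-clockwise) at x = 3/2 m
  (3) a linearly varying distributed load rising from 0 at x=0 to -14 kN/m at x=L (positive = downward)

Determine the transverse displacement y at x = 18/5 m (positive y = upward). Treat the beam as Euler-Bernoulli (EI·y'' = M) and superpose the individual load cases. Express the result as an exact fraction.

Load 1 — point force P=9 kN at a=4 m (b=L-a=2):
  y_1 = -Pb²x²(3aL-(3a+b)x)/(6L³EI)  [x≤a] = -9·2²·(18/5)²·(3·4·6-(3·4+2)·(18/5))/(6·6³·5000) = -243/156250 m
Load 2 — applied couple M₀=15 kN·m at a=3/2 m (b=L-a=9/2):
  y_2 = (R_Ax³/6 - M_Ax²/2 - M₀(x-a)²/2)/EI  [x>a] with R_A=45/16, M_A=-45/16 = ((45/16)·(18/5)³/6 - (-45/16)·(18/5)²/2 - 15·((18/5)-(3/2))²/2)/5000 = 351/250000 m
Load 3 — triangular load w₀=-14 kN/m (0→w₀ over full span):
  y_3 = -w₀x²(L-x)²(x+2L)/(120LEI) = -(-14)·(18/5)²·(6-(18/5))²·((18/5)+2·6)/(120·6·5000) = 44226/9765625 m
Superposition: y = Σ y_i = 683991/156250000 m ≈ 0.004378 m

y(18/5) = 683991/156250000 m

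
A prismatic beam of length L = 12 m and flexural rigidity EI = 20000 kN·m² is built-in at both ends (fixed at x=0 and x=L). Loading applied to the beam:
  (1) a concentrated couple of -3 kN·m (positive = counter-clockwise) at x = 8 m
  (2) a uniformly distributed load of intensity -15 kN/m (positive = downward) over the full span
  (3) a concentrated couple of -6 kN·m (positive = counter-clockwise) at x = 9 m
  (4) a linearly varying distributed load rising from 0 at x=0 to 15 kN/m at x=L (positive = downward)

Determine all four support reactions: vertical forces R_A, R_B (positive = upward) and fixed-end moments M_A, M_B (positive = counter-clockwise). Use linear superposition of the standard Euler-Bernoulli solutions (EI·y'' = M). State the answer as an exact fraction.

Load 1 — applied couple M₀=-3 kN·m at a=8 m (b=L-a=4):
  R_A = 6M₀ab/L³ = 6·(-3)·8·4/12³ = -1/3 kN
  M_A = M₀b(2a-b)/L² = (-3)·4·(2·8-4)/12² = -1 kN·m
  R_B = -6M₀ab/L³ = -6·(-3)·8·4/12³ = 1/3 kN
  M_B = M₀a(2b-a)/L² = (-3)·8·(2·4-8)/12² = 0 kN·m
Load 2 — uniform load w=-15 kN/m over full span:
  R_A = wL/2 = (-15)·12/2 = -90 kN
  M_A = wL²/12 = (-15)·12²/12 = -180 kN·m
  R_B = wL/2 = (-15)·12/2 = -90 kN
  M_B = -wL²/12 = -(-15)·12²/12 = 180 kN·m
Load 3 — applied couple M₀=-6 kN·m at a=9 m (b=L-a=3):
  R_A = 6M₀ab/L³ = 6·(-6)·9·3/12³ = -9/16 kN
  M_A = M₀b(2a-b)/L² = (-6)·3·(2·9-3)/12² = -15/8 kN·m
  R_B = -6M₀ab/L³ = -6·(-6)·9·3/12³ = 9/16 kN
  M_B = M₀a(2b-a)/L² = (-6)·9·(2·3-9)/12² = 9/8 kN·m
Load 4 — triangular load w₀=15 kN/m (0→w₀ over full span):
  R_A = 3w₀L/20 = 3·15·12/20 = 27 kN
  M_A = w₀L²/30 = 15·12²/30 = 72 kN·m
  R_B = 7w₀L/20 = 7·15·12/20 = 63 kN
  M_B = -w₀L²/20 = -15·12²/20 = -108 kN·m
Superposition: R_A = -3067/48 kN, M_A = -887/8 kN·m, R_B = -1253/48 kN, M_B = 585/8 kN·m

R_A = -3067/48 kN, M_A = -887/8 kN·m, R_B = -1253/48 kN, M_B = 585/8 kN·m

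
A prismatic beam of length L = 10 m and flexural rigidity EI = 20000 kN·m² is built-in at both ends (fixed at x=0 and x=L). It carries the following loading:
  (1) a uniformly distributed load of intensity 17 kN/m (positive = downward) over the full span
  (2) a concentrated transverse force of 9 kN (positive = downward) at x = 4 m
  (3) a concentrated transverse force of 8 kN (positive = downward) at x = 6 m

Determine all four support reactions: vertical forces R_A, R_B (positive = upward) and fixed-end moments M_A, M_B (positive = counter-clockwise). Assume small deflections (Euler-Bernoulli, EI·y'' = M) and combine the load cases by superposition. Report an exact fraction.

R_A = 11706/125 kN, M_A = 12173/75 kN·m, R_B = 11669/125 kN, M_B = -12137/75 kN·m

Load 1 — uniform load w=17 kN/m over full span:
  R_A = wL/2 = 17·10/2 = 85 kN
  M_A = wL²/12 = 17·10²/12 = 425/3 kN·m
  R_B = wL/2 = 17·10/2 = 85 kN
  M_B = -wL²/12 = -17·10²/12 = -425/3 kN·m
Load 2 — point force P=9 kN at a=4 m (b=L-a=6):
  R_A = Pb²(3a+b)/L³ = 9·6²·(3·4+6)/10³ = 729/125 kN
  M_A = Pab²/L² = 9·4·6²/10² = 324/25 kN·m
  R_B = Pa²(a+3b)/L³ = 9·4²·(4+3·6)/10³ = 396/125 kN
  M_B = -Pa²b/L² = -9·4²·6/10² = -216/25 kN·m
Load 3 — point force P=8 kN at a=6 m (b=L-a=4):
  R_A = Pb²(3a+b)/L³ = 8·4²·(3·6+4)/10³ = 352/125 kN
  M_A = Pab²/L² = 8·6·4²/10² = 192/25 kN·m
  R_B = Pa²(a+3b)/L³ = 8·6²·(6+3·4)/10³ = 648/125 kN
  M_B = -Pa²b/L² = -8·6²·4/10² = -288/25 kN·m
Superposition: R_A = 11706/125 kN, M_A = 12173/75 kN·m, R_B = 11669/125 kN, M_B = -12137/75 kN·m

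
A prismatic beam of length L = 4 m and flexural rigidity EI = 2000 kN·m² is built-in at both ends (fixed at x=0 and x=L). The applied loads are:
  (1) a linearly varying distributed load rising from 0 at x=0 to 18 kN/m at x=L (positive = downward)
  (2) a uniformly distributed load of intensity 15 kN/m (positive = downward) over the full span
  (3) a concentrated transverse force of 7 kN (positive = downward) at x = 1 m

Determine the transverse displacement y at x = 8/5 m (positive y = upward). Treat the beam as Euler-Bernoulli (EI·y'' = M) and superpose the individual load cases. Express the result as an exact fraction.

Load 1 — triangular load w₀=18 kN/m (0→w₀ over full span):
  y_1 = -w₀x²(L-x)²(x+2L)/(120LEI) = -18·(8/5)²·(4-(8/5))²·((8/5)+2·4)/(120·4·2000) = -5184/1953125 m
Load 2 — uniform load w=15 kN/m over full span:
  y_2 = -wx²(L-x)²/(24EI) = -15·(8/5)²·(4-(8/5))²/(24·2000) = -72/15625 m
Load 3 — point force P=7 kN at a=1 m (b=L-a=3):
  y_3 = -Pa²(L-x)²(3bL-(3b+a)(L-x))/(6L³EI)  [x>a] = -7·1²·(4-(8/5))²·(3·3·4-(3·3+1)·(4-(8/5)))/(6·4³·2000) = -63/100000 m
Superposition: y = Σ y_i = -493263/62500000 m ≈ -0.007892 m

y(8/5) = -493263/62500000 m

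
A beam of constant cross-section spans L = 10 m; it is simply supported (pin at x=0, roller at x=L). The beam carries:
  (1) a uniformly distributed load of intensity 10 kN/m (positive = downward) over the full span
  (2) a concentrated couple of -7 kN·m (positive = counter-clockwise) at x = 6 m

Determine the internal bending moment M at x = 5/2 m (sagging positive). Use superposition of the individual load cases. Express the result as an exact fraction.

Load 1 — uniform load w=10 kN/m over full span:
  M_1 = wx(L-x)/2 = 10·(5/2)·(10-(5/2))/2 = 375/4 kN·m
Load 2 — applied couple M₀=-7 kN·m at a=6 m (b=L-a=4):
  M_2 = M₀x/L  [x≤a] = (-7)·(5/2)/10 = -7/4 kN·m
Superposition: M = Σ M_i = 92 kN·m ≈ 92.000000 kN·m

M(5/2) = 92 kN·m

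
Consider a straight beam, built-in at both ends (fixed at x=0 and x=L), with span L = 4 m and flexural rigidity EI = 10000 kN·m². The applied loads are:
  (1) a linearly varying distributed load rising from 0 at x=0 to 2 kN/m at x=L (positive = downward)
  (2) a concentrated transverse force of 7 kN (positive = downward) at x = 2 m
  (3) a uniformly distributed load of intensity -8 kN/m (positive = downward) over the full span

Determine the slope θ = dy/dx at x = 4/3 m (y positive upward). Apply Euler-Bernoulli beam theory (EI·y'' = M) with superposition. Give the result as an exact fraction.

θ(4/3) = 719/6075000 rad

Load 1 — triangular load w₀=2 kN/m (0→w₀ over full span):
  θ_1 = -w₀(2x(L-x)(L-2x)(x+2L)+x²(L-x)²)/(120LEI) = -2·(2·(4/3)·(4-(4/3))·(4-2·(4/3))·((4/3)+2·4)+(4/3)²·(4-(4/3))²)/(120·4·10000) = -32/759375 rad
Load 2 — point force P=7 kN at a=2 m (b=L-a=2):
  θ_2 = -Pb²x(2aL-(3a+b)x)/(2L³EI)  [x≤a] = -7·2²·(4/3)·(2·2·4-(3·2+2)·(4/3))/(2·4³·10000) = -7/45000 rad
Load 3 — uniform load w=-8 kN/m over full span:
  θ_3 = -wx(L-x)(L-2x)/(12EI) = -(-8)·(4/3)·(4-(4/3))·(4-2·(4/3))/(12·10000) = 16/50625 rad
Superposition: θ = Σ θ_i = 719/6075000 rad ≈ 0.000118 rad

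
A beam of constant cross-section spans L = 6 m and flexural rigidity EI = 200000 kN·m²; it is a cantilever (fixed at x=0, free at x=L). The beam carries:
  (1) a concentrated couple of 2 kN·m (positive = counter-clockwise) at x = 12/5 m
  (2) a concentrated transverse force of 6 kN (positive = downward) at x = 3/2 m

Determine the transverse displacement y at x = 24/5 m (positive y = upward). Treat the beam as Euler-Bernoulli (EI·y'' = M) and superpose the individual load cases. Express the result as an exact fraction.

y(24/5) = -2349/40000000 m

Load 1 — applied couple M₀=2 kN·m at a=12/5 m (b=L-a=18/5):
  y_1 = M₀a(2x-a)/(2EI)  [x>a] = 2·(12/5)·(2·(24/5)-(12/5))/(2·200000) = 27/312500 m
Load 2 — point force P=6 kN at a=3/2 m (b=L-a=9/2):
  y_2 = -Pa²(3x-a)/(6EI)  [x>a] = -6·(3/2)²·(3·(24/5)-(3/2))/(6·200000) = -1161/8000000 m
Superposition: y = Σ y_i = -2349/40000000 m ≈ -0.000059 m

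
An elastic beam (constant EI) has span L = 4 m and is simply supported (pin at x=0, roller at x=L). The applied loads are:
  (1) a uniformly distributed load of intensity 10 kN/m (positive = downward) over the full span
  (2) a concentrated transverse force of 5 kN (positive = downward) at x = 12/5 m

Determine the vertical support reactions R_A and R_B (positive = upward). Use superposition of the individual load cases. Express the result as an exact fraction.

R_A = 22 kN, R_B = 23 kN

Load 1 — uniform load w=10 kN/m over full span:
  R_A = wL/2 = 10·4/2 = 20 kN
  R_B = wL/2 = 10·4/2 = 20 kN
Load 2 — point force P=5 kN at a=12/5 m (b=L-a=8/5):
  R_A = Pb/L = 5·(8/5)/4 = 2 kN
  R_B = Pa/L = 5·(12/5)/4 = 3 kN
Superposition: R_A = 22 kN, R_B = 23 kN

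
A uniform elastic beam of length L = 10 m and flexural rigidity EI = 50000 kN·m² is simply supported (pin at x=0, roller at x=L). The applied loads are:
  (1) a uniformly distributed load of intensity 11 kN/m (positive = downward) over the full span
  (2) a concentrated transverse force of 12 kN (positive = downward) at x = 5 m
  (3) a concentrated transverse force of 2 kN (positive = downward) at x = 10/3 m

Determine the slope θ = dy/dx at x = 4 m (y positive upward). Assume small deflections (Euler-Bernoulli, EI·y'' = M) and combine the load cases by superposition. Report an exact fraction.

θ(4) = -3337/1012500 rad

Load 1 — uniform load w=11 kN/m over full span:
  θ_1 = -w(L³-6Lx²+4x³)/(24EI) = -11·(10³-6·10·4²+4·4³)/(24·50000) = -407/150000 rad
Load 2 — point force P=12 kN at a=5 m (b=L-a=5):
  θ_2 = -Pb(L²-b²-3x²)/(6LEI)  [x≤a] = -12·5·(10²-5²-3·4²)/(6·10·50000) = -27/50000 rad
Load 3 — point force P=2 kN at a=10/3 m (b=L-a=20/3):
  θ_3 = -Pa(2L²-6Lx+3x²+a²)/(6LEI)  [x>a] = -2·(10/3)·(2·10²-6·10·4+3·4²+(10/3)²)/(6·10·50000) = -43/1012500 rad
Superposition: θ = Σ θ_i = -3337/1012500 rad ≈ -0.003296 rad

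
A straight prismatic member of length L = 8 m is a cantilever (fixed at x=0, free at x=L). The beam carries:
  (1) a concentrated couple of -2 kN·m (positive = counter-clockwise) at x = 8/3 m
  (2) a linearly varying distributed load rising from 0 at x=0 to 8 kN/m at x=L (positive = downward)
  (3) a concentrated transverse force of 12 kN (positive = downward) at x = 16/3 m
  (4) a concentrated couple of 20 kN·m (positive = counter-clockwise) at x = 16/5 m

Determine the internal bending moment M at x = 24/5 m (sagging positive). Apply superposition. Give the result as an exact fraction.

Load 1 — applied couple M₀=-2 kN·m at a=8/3 m (b=L-a=16/3):
  M_1 = 0  [x>a] = 0 kN·m
Load 2 — triangular load w₀=8 kN/m (0→w₀ over full span):
  M_2 = w₀Lx/2 - w₀L²/3 - w₀x³/(6L) = 8·8·(24/5)/2 - 8·8²/3 - 8·(24/5)³/(6·8) = -13312/375 kN·m
Load 3 — point force P=12 kN at a=16/3 m (b=L-a=8/3):
  M_3 = -P(a-x)  [x≤a] = -12·((16/3)-(24/5)) = -32/5 kN·m
Load 4 — applied couple M₀=20 kN·m at a=16/5 m (b=L-a=24/5):
  M_4 = 0  [x>a] = 0 kN·m
Superposition: M = Σ M_i = -15712/375 kN·m ≈ -41.898667 kN·m

M(24/5) = -15712/375 kN·m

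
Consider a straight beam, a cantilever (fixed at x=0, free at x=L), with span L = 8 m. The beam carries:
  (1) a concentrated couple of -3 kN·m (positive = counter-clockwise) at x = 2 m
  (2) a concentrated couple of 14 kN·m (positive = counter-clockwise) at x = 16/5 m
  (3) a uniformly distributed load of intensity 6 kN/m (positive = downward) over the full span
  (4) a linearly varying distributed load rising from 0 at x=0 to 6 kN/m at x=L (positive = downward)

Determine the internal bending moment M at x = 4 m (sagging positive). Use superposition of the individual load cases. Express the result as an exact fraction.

M(4) = -88 kN·m

Load 1 — applied couple M₀=-3 kN·m at a=2 m (b=L-a=6):
  M_1 = 0  [x>a] = 0 kN·m
Load 2 — applied couple M₀=14 kN·m at a=16/5 m (b=L-a=24/5):
  M_2 = 0  [x>a] = 0 kN·m
Load 3 — uniform load w=6 kN/m over full span:
  M_3 = -w(L-x)²/2 = -6·(8-4)²/2 = -48 kN·m
Load 4 — triangular load w₀=6 kN/m (0→w₀ over full span):
  M_4 = w₀Lx/2 - w₀L²/3 - w₀x³/(6L) = 6·8·4/2 - 6·8²/3 - 6·4³/(6·8) = -40 kN·m
Superposition: M = Σ M_i = -88 kN·m ≈ -88.000000 kN·m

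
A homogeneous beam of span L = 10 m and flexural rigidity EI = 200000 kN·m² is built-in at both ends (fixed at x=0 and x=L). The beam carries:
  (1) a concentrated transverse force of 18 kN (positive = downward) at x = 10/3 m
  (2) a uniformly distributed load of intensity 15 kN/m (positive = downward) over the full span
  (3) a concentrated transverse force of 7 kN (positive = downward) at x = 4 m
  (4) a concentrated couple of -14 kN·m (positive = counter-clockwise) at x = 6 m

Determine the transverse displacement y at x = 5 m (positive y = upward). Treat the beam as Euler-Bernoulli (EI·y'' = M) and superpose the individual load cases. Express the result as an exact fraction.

Load 1 — point force P=18 kN at a=10/3 m (b=L-a=20/3):
  y_1 = -Pa²(L-x)²(3bL-(3b+a)(L-x))/(6L³EI)  [x>a] = -18·(10/3)²·(10-5)²·(3·(20/3)·10-(3·(20/3)+(10/3))·(10-5))/(6·10³·200000) = -1/2880 m
Load 2 — uniform load w=15 kN/m over full span:
  y_2 = -wx²(L-x)²/(24EI) = -15·5²·(10-5)²/(24·200000) = -1/512 m
Load 3 — point force P=7 kN at a=4 m (b=L-a=6):
  y_3 = -Pa²(L-x)²(3bL-(3b+a)(L-x))/(6L³EI)  [x>a] = -7·4²·(10-5)²·(3·6·10-(3·6+4)·(10-5))/(6·10³·200000) = -49/300000 m
Load 4 — applied couple M₀=-14 kN·m at a=6 m (b=L-a=4):
  y_4 = (R_Ax³/6 - M_Ax²/2)/EI  [x≤a] with R_A=-252/125, M_A=-112/25 = ((-252/125)·5³/6 - (-112/25)·5²/2)/200000 = 7/100000 m
Superposition: y = Σ y_i = -34469/14400000 m ≈ -0.002394 m

y(5) = -34469/14400000 m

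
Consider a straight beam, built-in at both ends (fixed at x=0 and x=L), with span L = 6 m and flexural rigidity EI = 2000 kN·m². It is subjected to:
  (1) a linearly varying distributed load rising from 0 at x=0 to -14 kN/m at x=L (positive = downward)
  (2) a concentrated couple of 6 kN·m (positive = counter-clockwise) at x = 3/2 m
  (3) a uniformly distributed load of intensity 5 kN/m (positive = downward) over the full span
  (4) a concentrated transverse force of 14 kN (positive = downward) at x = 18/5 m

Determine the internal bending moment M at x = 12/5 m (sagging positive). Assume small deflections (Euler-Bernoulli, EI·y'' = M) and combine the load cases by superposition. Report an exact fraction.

M(12/5) = 621/5000 kN·m

Load 1 — triangular load w₀=-14 kN/m (0→w₀ over full span):
  M_1 = 3w₀Lx/20 - w₀L²/30 - w₀x³/(6L) = 3·(-14)·6·(12/5)/20 - (-14)·6²/30 - (-14)·(12/5)³/(6·6) = -1008/125 kN·m
Load 2 — applied couple M₀=6 kN·m at a=3/2 m (b=L-a=9/2):
  M_2 = R_Ax - M_A - M₀  [x>a] with R_A=9/8, M_A=-9/8 = (9/8)·(12/5) - (-9/8) - 6 = -87/40 kN·m
Load 3 — uniform load w=5 kN/m over full span:
  M_3 = wLx/2 - wL²/12 - wx²/2 = 5·6·(12/5)/2 - 5·6²/12 - 5·(12/5)²/2 = 33/5 kN·m
Load 4 — point force P=14 kN at a=18/5 m (b=L-a=12/5):
  M_4 = Pb²(3a+b)x/L³ - Pab²/L²  [x≤a] = 14·(12/5)²·(3·(18/5)+(12/5))·(12/5)/6³ - 14·(18/5)·(12/5)²/6² = 2352/625 kN·m
Superposition: M = Σ M_i = 621/5000 kN·m ≈ 0.124200 kN·m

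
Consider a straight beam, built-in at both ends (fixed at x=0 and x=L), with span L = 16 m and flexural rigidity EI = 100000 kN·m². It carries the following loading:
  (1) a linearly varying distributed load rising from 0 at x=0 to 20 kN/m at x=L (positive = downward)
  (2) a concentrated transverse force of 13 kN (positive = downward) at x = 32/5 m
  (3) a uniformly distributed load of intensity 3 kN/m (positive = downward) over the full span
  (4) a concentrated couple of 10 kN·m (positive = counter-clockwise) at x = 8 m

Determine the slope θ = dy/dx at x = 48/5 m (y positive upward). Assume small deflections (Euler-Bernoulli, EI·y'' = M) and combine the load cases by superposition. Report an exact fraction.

Load 1 — triangular load w₀=20 kN/m (0→w₀ over full span):
  θ_1 = -w₀(2x(L-x)(L-2x)(x+2L)+x²(L-x)²)/(120LEI) = -20·(2·(48/5)·(16-(48/5))·(16-2·(48/5))·((48/5)+2·16)+(48/5)²·(16-(48/5))²)/(120·16·100000) = 512/390625 rad
Load 2 — point force P=13 kN at a=32/5 m (b=L-a=48/5):
  θ_2 = Pa²(L-x)(2bL-(3b+a)(L-x))/(2L³EI)  [x>a] = 13·(32/5)²·(16-(48/5))·(2·(48/5)·16-(3·(48/5)+(32/5))·(16-(48/5)))/(2·16³·100000) = 3328/9765625 rad
Load 3 — uniform load w=3 kN/m over full span:
  θ_3 = -wx(L-x)(L-2x)/(12EI) = -3·(48/5)·(16-(48/5))·(16-2·(48/5))/(12·100000) = 192/390625 rad
Load 4 — applied couple M₀=10 kN·m at a=8 m (b=L-a=8):
  θ_4 = (R_Ax²/2 - M_Ax - M₀(x-a))/EI  [x>a] with R_A=15/16, M_A=5/2 = ((15/16)·(48/5)²/2 - (5/2)·(48/5) - 10·((48/5)-8))/100000 = 1/31250 rad
Superposition: θ = Σ θ_i = 42481/19531250 rad ≈ 0.002175 rad

θ(48/5) = 42481/19531250 rad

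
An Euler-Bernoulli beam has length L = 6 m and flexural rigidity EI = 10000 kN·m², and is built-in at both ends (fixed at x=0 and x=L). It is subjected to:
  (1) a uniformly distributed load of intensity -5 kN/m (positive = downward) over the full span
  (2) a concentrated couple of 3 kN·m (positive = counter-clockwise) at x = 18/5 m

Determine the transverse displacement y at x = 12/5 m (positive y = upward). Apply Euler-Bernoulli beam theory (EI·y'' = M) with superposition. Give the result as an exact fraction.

Load 1 — uniform load w=-5 kN/m over full span:
  y_1 = -wx²(L-x)²/(24EI) = -(-5)·(12/5)²·(6-(12/5))²/(24·10000) = 243/156250 m
Load 2 — applied couple M₀=3 kN·m at a=18/5 m (b=L-a=12/5):
  y_2 = (R_Ax³/6 - M_Ax²/2)/EI  [x≤a] with R_A=18/25, M_A=24/25 = ((18/25)·(12/5)³/6 - (24/25)·(12/5)²/2)/10000 = -216/1953125 m
Superposition: y = Σ y_i = 5643/3906250 m ≈ 0.001445 m

y(12/5) = 5643/3906250 m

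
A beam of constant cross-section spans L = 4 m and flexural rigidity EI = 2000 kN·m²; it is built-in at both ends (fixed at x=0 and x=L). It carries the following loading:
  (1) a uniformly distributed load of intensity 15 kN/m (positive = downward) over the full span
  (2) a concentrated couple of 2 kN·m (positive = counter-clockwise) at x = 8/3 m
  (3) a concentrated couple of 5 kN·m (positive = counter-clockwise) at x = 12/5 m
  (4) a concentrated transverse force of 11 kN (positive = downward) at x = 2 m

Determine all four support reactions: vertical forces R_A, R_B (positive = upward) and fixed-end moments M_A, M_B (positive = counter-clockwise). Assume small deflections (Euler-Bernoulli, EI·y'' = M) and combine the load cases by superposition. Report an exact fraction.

R_A = 1139/30 kN, M_A = 833/30 kN·m, R_B = 991/30 kN, M_B = -249/10 kN·m

Load 1 — uniform load w=15 kN/m over full span:
  R_A = wL/2 = 15·4/2 = 30 kN
  M_A = wL²/12 = 15·4²/12 = 20 kN·m
  R_B = wL/2 = 15·4/2 = 30 kN
  M_B = -wL²/12 = -15·4²/12 = -20 kN·m
Load 2 — applied couple M₀=2 kN·m at a=8/3 m (b=L-a=4/3):
  R_A = 6M₀ab/L³ = 6·2·(8/3)·(4/3)/4³ = 2/3 kN
  M_A = M₀b(2a-b)/L² = 2·(4/3)·(2·(8/3)-(4/3))/4² = 2/3 kN·m
  R_B = -6M₀ab/L³ = -6·2·(8/3)·(4/3)/4³ = -2/3 kN
  M_B = M₀a(2b-a)/L² = 2·(8/3)·(2·(4/3)-(8/3))/4² = 0 kN·m
Load 3 — applied couple M₀=5 kN·m at a=12/5 m (b=L-a=8/5):
  R_A = 6M₀ab/L³ = 6·5·(12/5)·(8/5)/4³ = 9/5 kN
  M_A = M₀b(2a-b)/L² = 5·(8/5)·(2·(12/5)-(8/5))/4² = 8/5 kN·m
  R_B = -6M₀ab/L³ = -6·5·(12/5)·(8/5)/4³ = -9/5 kN
  M_B = M₀a(2b-a)/L² = 5·(12/5)·(2·(8/5)-(12/5))/4² = 3/5 kN·m
Load 4 — point force P=11 kN at a=2 m (b=L-a=2):
  R_A = Pb²(3a+b)/L³ = 11·2²·(3·2+2)/4³ = 11/2 kN
  M_A = Pab²/L² = 11·2·2²/4² = 11/2 kN·m
  R_B = Pa²(a+3b)/L³ = 11·2²·(2+3·2)/4³ = 11/2 kN
  M_B = -Pa²b/L² = -11·2²·2/4² = -11/2 kN·m
Superposition: R_A = 1139/30 kN, M_A = 833/30 kN·m, R_B = 991/30 kN, M_B = -249/10 kN·m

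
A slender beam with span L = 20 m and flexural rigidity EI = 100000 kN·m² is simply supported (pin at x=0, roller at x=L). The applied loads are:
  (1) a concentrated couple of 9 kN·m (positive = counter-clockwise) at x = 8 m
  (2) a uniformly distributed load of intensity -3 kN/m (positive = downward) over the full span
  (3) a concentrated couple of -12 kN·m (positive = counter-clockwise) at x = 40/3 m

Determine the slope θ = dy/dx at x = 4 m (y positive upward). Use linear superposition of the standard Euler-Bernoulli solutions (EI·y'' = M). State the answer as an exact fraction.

θ(4) = 6149/750000 rad

Load 1 — applied couple M₀=9 kN·m at a=8 m (b=L-a=12):
  θ_1 = (M₀x²/(2L)+C₁)/EI  [x≤a] with C₁=M₀(3b²-L²)/(6L)=12/5 = (9·4²/(2·20)+(12/5))/100000 = 3/50000 rad
Load 2 — uniform load w=-3 kN/m over full span:
  θ_2 = -w(L³-6Lx²+4x³)/(24EI) = -(-3)·(20³-6·20·4²+4·4³)/(24·100000) = 99/12500 rad
Load 3 — applied couple M₀=-12 kN·m at a=40/3 m (b=L-a=20/3):
  θ_3 = (M₀x²/(2L)+C₁)/EI  [x≤a] with C₁=M₀(3b²-L²)/(6L)=80/3 = ((-12)·4²/(2·20)+(80/3))/100000 = 41/187500 rad
Superposition: θ = Σ θ_i = 6149/750000 rad ≈ 0.008199 rad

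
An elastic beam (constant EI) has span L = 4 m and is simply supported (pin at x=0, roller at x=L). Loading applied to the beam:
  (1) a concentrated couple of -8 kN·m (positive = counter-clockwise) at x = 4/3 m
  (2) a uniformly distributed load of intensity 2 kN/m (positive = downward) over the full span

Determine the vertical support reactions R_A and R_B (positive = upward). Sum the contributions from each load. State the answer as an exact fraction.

R_A = 2 kN, R_B = 6 kN

Load 1 — applied couple M₀=-8 kN·m at a=4/3 m (b=L-a=8/3):
  R_A = M₀/L = (-8)/4 = -2 kN
  R_B = -M₀/L = -(-8)/4 = 2 kN
Load 2 — uniform load w=2 kN/m over full span:
  R_A = wL/2 = 2·4/2 = 4 kN
  R_B = wL/2 = 2·4/2 = 4 kN
Superposition: R_A = 2 kN, R_B = 6 kN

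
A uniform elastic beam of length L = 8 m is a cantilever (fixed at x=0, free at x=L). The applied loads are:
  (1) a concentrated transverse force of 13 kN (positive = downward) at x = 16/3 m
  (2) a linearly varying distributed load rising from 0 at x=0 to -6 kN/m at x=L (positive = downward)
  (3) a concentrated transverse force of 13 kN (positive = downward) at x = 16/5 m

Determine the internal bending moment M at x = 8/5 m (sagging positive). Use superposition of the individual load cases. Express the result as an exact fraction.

M(8/5) = 7792/375 kN·m

Load 1 — point force P=13 kN at a=16/3 m (b=L-a=8/3):
  M_1 = -P(a-x)  [x≤a] = -13·((16/3)-(8/5)) = -728/15 kN·m
Load 2 — triangular load w₀=-6 kN/m (0→w₀ over full span):
  M_2 = w₀Lx/2 - w₀L²/3 - w₀x³/(6L) = (-6)·8·(8/5)/2 - (-6)·8²/3 - (-6)·(8/5)³/(6·8) = 11264/125 kN·m
Load 3 — point force P=13 kN at a=16/5 m (b=L-a=24/5):
  M_3 = -P(a-x)  [x≤a] = -13·((16/5)-(8/5)) = -104/5 kN·m
Superposition: M = Σ M_i = 7792/375 kN·m ≈ 20.778667 kN·m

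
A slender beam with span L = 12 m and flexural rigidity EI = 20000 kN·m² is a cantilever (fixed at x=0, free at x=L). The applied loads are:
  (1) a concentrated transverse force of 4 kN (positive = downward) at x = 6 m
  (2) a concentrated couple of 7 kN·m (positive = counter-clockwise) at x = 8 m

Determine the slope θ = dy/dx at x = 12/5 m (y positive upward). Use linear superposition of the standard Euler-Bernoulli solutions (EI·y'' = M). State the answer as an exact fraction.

Load 1 — point force P=4 kN at a=6 m (b=L-a=6):
  θ_1 = -Px(2a-x)/(2EI)  [x≤a] = -4·(12/5)·(2·6-(12/5))/(2·20000) = -36/15625 rad
Load 2 — applied couple M₀=7 kN·m at a=8 m (b=L-a=4):
  θ_2 = M₀x/EI  [x≤a] = 7·(12/5)/20000 = 21/25000 rad
Superposition: θ = Σ θ_i = -183/125000 rad ≈ -0.001464 rad

θ(12/5) = -183/125000 rad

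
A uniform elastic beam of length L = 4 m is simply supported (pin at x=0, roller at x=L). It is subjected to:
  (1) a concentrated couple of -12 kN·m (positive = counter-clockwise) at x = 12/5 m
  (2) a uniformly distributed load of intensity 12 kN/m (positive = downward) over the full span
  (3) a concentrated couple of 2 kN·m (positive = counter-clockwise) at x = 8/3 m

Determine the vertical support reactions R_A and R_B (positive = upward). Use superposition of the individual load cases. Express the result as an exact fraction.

R_A = 43/2 kN, R_B = 53/2 kN

Load 1 — applied couple M₀=-12 kN·m at a=12/5 m (b=L-a=8/5):
  R_A = M₀/L = (-12)/4 = -3 kN
  R_B = -M₀/L = -(-12)/4 = 3 kN
Load 2 — uniform load w=12 kN/m over full span:
  R_A = wL/2 = 12·4/2 = 24 kN
  R_B = wL/2 = 12·4/2 = 24 kN
Load 3 — applied couple M₀=2 kN·m at a=8/3 m (b=L-a=4/3):
  R_A = M₀/L = 2/4 = 1/2 kN
  R_B = -M₀/L = -2/4 = -1/2 kN
Superposition: R_A = 43/2 kN, R_B = 53/2 kN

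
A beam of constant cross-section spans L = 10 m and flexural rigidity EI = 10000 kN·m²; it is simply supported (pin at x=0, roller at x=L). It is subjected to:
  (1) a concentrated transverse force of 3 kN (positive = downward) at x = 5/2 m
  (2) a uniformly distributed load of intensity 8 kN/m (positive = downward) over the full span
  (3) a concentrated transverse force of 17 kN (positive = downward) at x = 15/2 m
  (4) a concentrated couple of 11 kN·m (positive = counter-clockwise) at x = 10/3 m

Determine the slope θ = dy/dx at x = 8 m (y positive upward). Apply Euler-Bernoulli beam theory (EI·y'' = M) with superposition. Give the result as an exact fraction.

Load 1 — point force P=3 kN at a=5/2 m (b=L-a=15/2):
  θ_1 = -Pa(2L²-6Lx+3x²+a²)/(6LEI)  [x>a] = -3·(5/2)·(2·10²-6·10·8+3·8²+(5/2)²)/(6·10·10000) = 327/320000 rad
Load 2 — uniform load w=8 kN/m over full span:
  θ_2 = -w(L³-6Lx²+4x³)/(24EI) = -8·(10³-6·10·8²+4·8³)/(24·10000) = 33/1250 rad
Load 3 — point force P=17 kN at a=15/2 m (b=L-a=5/2):
  θ_3 = -Pa(2L²-6Lx+3x²+a²)/(6LEI)  [x>a] = -17·(15/2)·(2·10²-6·10·8+3·8²+(15/2)²)/(6·10·10000) = 2159/320000 rad
Load 4 — applied couple M₀=11 kN·m at a=10/3 m (b=L-a=20/3):
  θ_4 = (M₀x²/(2L)-M₀(x-a)+C₁)/EI  [x>a] with C₁=M₀(3b²-L²)/(6L)=55/9 = (11·8²/(2·10)-11·(8-(10/3))+(55/9))/10000 = -451/450000 rad
Superposition: θ = Σ θ_i = 238799/7200000 rad ≈ 0.033167 rad

θ(8) = 238799/7200000 rad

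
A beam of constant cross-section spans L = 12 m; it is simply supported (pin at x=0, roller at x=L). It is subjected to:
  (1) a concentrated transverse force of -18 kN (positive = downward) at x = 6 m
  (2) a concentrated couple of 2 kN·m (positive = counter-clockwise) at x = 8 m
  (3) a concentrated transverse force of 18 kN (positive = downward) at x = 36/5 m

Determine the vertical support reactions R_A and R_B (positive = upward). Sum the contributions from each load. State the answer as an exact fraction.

R_A = -49/30 kN, R_B = 49/30 kN

Load 1 — point force P=-18 kN at a=6 m (b=L-a=6):
  R_A = Pb/L = (-18)·6/12 = -9 kN
  R_B = Pa/L = (-18)·6/12 = -9 kN
Load 2 — applied couple M₀=2 kN·m at a=8 m (b=L-a=4):
  R_A = M₀/L = 2/12 = 1/6 kN
  R_B = -M₀/L = -2/12 = -1/6 kN
Load 3 — point force P=18 kN at a=36/5 m (b=L-a=24/5):
  R_A = Pb/L = 18·(24/5)/12 = 36/5 kN
  R_B = Pa/L = 18·(36/5)/12 = 54/5 kN
Superposition: R_A = -49/30 kN, R_B = 49/30 kN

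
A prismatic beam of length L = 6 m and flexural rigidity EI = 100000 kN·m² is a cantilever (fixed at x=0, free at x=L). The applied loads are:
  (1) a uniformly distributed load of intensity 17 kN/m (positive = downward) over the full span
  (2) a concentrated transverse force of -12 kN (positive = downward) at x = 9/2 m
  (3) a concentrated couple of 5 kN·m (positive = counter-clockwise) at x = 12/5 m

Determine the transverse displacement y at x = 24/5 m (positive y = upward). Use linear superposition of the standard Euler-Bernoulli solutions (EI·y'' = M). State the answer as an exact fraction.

y(24/5) = -3942297/250000000 m

Load 1 — uniform load w=17 kN/m over full span:
  y_1 = -wx²(x²-4Lx+6L²)/(24EI) = -17·(24/5)²·((24/5)²-4·6·(24/5)+6·6²)/(24·100000) = -39474/1953125 m
Load 2 — point force P=-12 kN at a=9/2 m (b=L-a=3/2):
  y_2 = -Pa²(3x-a)/(6EI)  [x>a] = -(-12)·(9/2)²·(3·(24/5)-(9/2))/(6·100000) = 8019/2000000 m
Load 3 — applied couple M₀=5 kN·m at a=12/5 m (b=L-a=18/5):
  y_3 = M₀a(2x-a)/(2EI)  [x>a] = 5·(12/5)·(2·(24/5)-(12/5))/(2·100000) = 27/62500 m
Superposition: y = Σ y_i = -3942297/250000000 m ≈ -0.015769 m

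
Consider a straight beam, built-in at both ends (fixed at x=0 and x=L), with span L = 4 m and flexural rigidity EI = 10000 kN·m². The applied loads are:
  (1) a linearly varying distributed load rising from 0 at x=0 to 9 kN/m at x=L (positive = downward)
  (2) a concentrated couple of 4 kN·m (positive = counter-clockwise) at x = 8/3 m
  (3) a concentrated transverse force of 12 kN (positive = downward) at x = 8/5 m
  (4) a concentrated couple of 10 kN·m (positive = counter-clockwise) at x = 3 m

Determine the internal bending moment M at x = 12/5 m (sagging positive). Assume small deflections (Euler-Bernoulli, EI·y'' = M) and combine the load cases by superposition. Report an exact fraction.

Load 1 — triangular load w₀=9 kN/m (0→w₀ over full span):
  M_1 = 3w₀Lx/20 - w₀L²/30 - w₀x³/(6L) = 3·9·4·(12/5)/20 - 9·4²/30 - 9·(12/5)³/(6·4) = 372/125 kN·m
Load 2 — applied couple M₀=4 kN·m at a=8/3 m (b=L-a=4/3):
  M_2 = R_Ax - M_A  [x≤a] with R_A=4/3, M_A=4/3 = (4/3)·(12/5) - (4/3) = 28/15 kN·m
Load 3 — point force P=12 kN at a=8/5 m (b=L-a=12/5):
  M_3 = Pa²(a+3b)(L-x)/L³ - Pa²b/L²  [x>a] = 12·(8/5)²·((8/5)+3·(12/5))·(4-(12/5))/4³ - 12·(8/5)²·(12/5)/4² = 1344/625 kN·m
Load 4 — applied couple M₀=10 kN·m at a=3 m (b=L-a=1):
  M_4 = R_Ax - M_A  [x≤a] with R_A=45/16, M_A=25/8 = (45/16)·(12/5) - (25/8) = 29/8 kN·m
Superposition: M = Σ M_i = 159271/15000 kN·m ≈ 10.618067 kN·m

M(12/5) = 159271/15000 kN·m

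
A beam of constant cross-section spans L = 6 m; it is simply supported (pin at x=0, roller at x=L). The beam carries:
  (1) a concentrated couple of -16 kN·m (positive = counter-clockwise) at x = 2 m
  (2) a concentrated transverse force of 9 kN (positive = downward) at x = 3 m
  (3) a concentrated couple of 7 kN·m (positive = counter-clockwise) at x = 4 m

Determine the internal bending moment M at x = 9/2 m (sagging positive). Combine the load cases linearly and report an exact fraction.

M(9/2) = 9 kN·m

Load 1 — applied couple M₀=-16 kN·m at a=2 m (b=L-a=4):
  M_1 = M₀x/L - M₀  [x>a] = (-16)·(9/2)/6 - (-16) = 4 kN·m
Load 2 — point force P=9 kN at a=3 m (b=L-a=3):
  M_2 = Pa(L-x)/L  [x>a] = 9·3·(6-(9/2))/6 = 27/4 kN·m
Load 3 — applied couple M₀=7 kN·m at a=4 m (b=L-a=2):
  M_3 = M₀x/L - M₀  [x>a] = 7·(9/2)/6 - 7 = -7/4 kN·m
Superposition: M = Σ M_i = 9 kN·m ≈ 9.000000 kN·m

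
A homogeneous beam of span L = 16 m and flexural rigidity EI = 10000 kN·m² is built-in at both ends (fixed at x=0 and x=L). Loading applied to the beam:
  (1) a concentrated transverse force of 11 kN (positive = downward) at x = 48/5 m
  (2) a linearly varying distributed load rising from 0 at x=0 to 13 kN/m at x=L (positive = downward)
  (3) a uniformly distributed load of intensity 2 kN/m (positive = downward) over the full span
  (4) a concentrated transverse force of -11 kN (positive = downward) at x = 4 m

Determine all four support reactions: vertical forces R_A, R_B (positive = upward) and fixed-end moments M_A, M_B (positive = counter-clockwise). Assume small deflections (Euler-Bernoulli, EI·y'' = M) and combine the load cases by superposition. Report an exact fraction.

Load 1 — point force P=11 kN at a=48/5 m (b=L-a=32/5):
  R_A = Pb²(3a+b)/L³ = 11·(32/5)²·(3·(48/5)+(32/5))/16³ = 484/125 kN
  M_A = Pab²/L² = 11·(48/5)·(32/5)²/16² = 2112/125 kN·m
  R_B = Pa²(a+3b)/L³ = 11·(48/5)²·((48/5)+3·(32/5))/16³ = 891/125 kN
  M_B = -Pa²b/L² = -11·(48/5)²·(32/5)/16² = -3168/125 kN·m
Load 2 — triangular load w₀=13 kN/m (0→w₀ over full span):
  R_A = 3w₀L/20 = 3·13·16/20 = 156/5 kN
  M_A = w₀L²/30 = 13·16²/30 = 1664/15 kN·m
  R_B = 7w₀L/20 = 7·13·16/20 = 364/5 kN
  M_B = -w₀L²/20 = -13·16²/20 = -832/5 kN·m
Load 3 — uniform load w=2 kN/m over full span:
  R_A = wL/2 = 2·16/2 = 16 kN
  M_A = wL²/12 = 2·16²/12 = 128/3 kN·m
  R_B = wL/2 = 2·16/2 = 16 kN
  M_B = -wL²/12 = -2·16²/12 = -128/3 kN·m
Load 4 — point force P=-11 kN at a=4 m (b=L-a=12):
  R_A = Pb²(3a+b)/L³ = (-11)·12²·(3·4+12)/16³ = -297/32 kN
  M_A = Pab²/L² = (-11)·4·12²/16² = -99/4 kN·m
  R_B = Pa²(a+3b)/L³ = (-11)·4²·(4+3·12)/16³ = -55/32 kN
  M_B = -Pa²b/L² = -(-11)·4²·12/16² = 33/4 kN·m
Superposition: R_A = 167163/4000 kN, M_A = 72873/500 kN·m, R_B = 376837/4000 kN, M_B = -339241/1500 kN·m

R_A = 167163/4000 kN, M_A = 72873/500 kN·m, R_B = 376837/4000 kN, M_B = -339241/1500 kN·m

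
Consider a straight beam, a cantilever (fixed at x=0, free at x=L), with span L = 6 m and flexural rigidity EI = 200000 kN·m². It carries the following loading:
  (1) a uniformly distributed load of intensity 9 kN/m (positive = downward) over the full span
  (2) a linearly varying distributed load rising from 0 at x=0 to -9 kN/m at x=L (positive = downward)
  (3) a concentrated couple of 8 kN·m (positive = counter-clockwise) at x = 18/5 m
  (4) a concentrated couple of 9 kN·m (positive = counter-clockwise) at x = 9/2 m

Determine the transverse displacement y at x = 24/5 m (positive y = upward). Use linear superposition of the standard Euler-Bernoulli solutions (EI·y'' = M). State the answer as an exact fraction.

y(24/5) = -12744513/25000000000 m

Load 1 — uniform load w=9 kN/m over full span:
  y_1 = -wx²(x²-4Lx+6L²)/(24EI) = -9·(24/5)²·((24/5)²-4·6·(24/5)+6·6²)/(24·200000) = -10449/1953125 m
Load 2 — triangular load w₀=-9 kN/m (0→w₀ over full span):
  y_2 = (w₀Lx³/12-w₀L²x²/6-w₀x⁵/(120L))/EI = ((-9)·6·(24/5)³/12-(-9)·6²·(24/5)²/6-(-9)·(24/5)⁵/(120·6))/200000 = 190026/48828125 m
Load 3 — applied couple M₀=8 kN·m at a=18/5 m (b=L-a=12/5):
  y_3 = M₀a(2x-a)/(2EI)  [x>a] = 8·(18/5)·(2·(24/5)-(18/5))/(2·200000) = 27/62500 m
Load 4 — applied couple M₀=9 kN·m at a=9/2 m (b=L-a=3/2):
  y_4 = M₀a(2x-a)/(2EI)  [x>a] = 9·(9/2)·(2·(24/5)-(9/2))/(2·200000) = 4131/8000000 m
Superposition: y = Σ y_i = -12744513/25000000000 m ≈ -0.000510 m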